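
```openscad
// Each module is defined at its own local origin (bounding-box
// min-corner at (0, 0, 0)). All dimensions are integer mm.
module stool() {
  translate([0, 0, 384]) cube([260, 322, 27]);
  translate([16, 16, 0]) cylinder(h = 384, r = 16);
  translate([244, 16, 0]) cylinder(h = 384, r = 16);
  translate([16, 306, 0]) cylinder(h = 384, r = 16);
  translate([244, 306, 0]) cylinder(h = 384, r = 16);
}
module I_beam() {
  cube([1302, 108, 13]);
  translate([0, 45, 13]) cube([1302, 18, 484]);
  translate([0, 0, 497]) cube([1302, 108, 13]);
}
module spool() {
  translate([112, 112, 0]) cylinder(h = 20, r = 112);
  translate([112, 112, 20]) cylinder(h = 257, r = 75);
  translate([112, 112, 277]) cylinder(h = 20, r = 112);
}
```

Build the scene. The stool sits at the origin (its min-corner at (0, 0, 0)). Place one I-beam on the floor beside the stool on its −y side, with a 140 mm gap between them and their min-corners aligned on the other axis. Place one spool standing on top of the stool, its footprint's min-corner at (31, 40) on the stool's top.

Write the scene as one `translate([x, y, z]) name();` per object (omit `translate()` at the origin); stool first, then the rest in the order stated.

stool();
translate([0, -248, 0]) I_beam();
translate([31, 40, 411]) spool();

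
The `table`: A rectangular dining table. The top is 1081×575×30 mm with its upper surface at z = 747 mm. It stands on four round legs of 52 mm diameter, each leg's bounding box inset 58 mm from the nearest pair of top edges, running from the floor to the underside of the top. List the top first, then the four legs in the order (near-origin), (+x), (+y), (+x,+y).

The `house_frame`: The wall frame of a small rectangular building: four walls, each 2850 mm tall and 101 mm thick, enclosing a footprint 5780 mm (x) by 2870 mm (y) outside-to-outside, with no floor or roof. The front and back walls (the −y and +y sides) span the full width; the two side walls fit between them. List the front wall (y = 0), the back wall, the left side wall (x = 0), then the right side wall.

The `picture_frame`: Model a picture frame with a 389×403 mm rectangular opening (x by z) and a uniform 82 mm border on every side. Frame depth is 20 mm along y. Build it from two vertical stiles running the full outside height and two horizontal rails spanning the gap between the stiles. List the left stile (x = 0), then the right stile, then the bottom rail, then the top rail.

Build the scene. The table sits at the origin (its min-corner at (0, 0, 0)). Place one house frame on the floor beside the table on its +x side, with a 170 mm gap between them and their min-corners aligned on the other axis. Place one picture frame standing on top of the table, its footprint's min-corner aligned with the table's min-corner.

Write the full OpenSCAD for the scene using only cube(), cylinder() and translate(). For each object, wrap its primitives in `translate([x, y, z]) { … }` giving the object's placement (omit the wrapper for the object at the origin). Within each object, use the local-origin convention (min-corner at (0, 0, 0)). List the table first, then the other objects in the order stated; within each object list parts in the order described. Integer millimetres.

translate([0, 0, 717]) cube([1081, 575, 30]);
translate([84, 84, 0]) cylinder(h = 717, r = 26);
translate([997, 84, 0]) cylinder(h = 717, r = 26);
translate([84, 491, 0]) cylinder(h = 717, r = 26);
translate([997, 491, 0]) cylinder(h = 717, r = 26);
translate([1251, 0, 0]) {
  cube([5780, 101, 2850]);
  translate([0, 2769, 0]) cube([5780, 101, 2850]);
  translate([0, 101, 0]) cube([101, 2668, 2850]);
  translate([5679, 101, 0]) cube([101, 2668, 2850]);
}
translate([0, 0, 747]) {
  cube([82, 20, 567]);
  translate([471, 0, 0]) cube([82, 20, 567]);
  translate([82, 0, 0]) cube([389, 20, 82]);
  translate([82, 0, 485]) cube([389, 20, 82]);
}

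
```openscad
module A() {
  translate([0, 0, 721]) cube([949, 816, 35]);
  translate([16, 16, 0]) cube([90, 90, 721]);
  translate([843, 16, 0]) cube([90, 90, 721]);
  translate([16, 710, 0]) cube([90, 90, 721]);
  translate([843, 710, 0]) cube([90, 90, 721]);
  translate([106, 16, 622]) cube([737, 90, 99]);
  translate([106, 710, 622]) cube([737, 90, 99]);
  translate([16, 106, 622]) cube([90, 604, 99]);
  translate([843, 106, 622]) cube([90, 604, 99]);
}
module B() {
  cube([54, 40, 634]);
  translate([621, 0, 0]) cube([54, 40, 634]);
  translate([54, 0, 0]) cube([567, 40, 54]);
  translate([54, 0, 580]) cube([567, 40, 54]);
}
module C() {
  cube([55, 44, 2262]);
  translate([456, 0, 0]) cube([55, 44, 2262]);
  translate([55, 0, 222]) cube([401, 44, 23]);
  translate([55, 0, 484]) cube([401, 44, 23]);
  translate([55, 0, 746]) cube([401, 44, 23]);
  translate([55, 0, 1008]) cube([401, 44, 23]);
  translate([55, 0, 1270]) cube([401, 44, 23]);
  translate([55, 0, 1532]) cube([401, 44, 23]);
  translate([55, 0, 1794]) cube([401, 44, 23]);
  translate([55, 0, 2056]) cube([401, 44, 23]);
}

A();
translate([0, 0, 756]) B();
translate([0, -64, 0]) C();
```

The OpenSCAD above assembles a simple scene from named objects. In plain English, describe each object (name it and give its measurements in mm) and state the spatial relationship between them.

A is a table: top 949 mm (x) × 816 mm (y), 35 mm thick, upper face at z = 756 mm, on four 90×90 mm square legs, each inset 16 mm from the nearest pair of top edges, running from z = 0 to the bottom of the top. Four apron rails, 90 mm thick and 99 mm tall, run between adjacent legs with their top edges flush with the underside of the top and their outer faces flush with the legs' outer faces.

B is a rectangular picture frame lying in the x–z plane (depth along y). The opening is 567 mm wide (x) by 526 mm tall (z), surrounded by a border 54 mm wide on all four sides. The frame is 40 mm deep and is made of two full-height vertical stiles with two horizontal rails fitted between them.

C is a wooden ladder with two side rails of 55×44 mm section and 2262 mm height, set 511 mm apart overall. Between them run 8 rectangular rungs (44 mm deep, 23 mm thick), front faces flush with the rails' −y face. The bottom of the first rung is 222 mm above the floor and each subsequent rung is 262 mm higher than the one below.

The picture frame is on top of the table. The ladder is on the floor beside the table on its −y side.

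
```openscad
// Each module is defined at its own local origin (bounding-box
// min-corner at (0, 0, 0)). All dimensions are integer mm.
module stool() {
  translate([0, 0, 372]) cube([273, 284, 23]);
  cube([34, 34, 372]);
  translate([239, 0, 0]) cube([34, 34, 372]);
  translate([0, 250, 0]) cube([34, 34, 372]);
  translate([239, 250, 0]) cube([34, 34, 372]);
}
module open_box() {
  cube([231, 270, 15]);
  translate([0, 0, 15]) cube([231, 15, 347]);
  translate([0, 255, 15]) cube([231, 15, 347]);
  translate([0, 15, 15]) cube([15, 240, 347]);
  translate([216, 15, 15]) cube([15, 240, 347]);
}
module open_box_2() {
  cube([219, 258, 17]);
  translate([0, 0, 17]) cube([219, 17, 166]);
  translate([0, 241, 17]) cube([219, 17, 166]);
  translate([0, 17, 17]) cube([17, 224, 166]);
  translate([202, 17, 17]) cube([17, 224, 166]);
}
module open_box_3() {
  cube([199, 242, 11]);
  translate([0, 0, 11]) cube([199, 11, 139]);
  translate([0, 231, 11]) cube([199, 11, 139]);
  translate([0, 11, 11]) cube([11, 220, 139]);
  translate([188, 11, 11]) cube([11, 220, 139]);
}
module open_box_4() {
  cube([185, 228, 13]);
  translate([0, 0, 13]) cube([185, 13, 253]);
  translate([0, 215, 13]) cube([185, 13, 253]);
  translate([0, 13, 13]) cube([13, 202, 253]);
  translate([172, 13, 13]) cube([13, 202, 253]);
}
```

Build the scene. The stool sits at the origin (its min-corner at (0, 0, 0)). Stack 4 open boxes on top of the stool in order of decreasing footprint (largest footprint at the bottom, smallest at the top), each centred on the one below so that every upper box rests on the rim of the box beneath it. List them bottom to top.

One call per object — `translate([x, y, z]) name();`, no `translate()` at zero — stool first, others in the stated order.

stool();
translate([21, 7, 395]) open_box();
translate([27, 13, 757]) open_box_2();
translate([37, 21, 940]) open_box_3();
translate([44, 28, 1090]) open_box_4();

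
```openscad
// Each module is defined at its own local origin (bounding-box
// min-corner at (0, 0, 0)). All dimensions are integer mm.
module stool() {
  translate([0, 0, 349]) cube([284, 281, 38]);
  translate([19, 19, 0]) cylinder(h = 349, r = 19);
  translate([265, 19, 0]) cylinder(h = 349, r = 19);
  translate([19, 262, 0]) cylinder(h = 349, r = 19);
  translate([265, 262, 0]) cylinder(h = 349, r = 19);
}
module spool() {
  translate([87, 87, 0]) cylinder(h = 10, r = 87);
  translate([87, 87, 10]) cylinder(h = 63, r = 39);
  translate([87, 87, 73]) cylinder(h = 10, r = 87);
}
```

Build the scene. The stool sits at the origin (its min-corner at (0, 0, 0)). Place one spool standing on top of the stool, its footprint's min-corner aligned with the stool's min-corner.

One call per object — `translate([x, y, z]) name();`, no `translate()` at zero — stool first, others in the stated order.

stool();
translate([0, 0, 387]) spool();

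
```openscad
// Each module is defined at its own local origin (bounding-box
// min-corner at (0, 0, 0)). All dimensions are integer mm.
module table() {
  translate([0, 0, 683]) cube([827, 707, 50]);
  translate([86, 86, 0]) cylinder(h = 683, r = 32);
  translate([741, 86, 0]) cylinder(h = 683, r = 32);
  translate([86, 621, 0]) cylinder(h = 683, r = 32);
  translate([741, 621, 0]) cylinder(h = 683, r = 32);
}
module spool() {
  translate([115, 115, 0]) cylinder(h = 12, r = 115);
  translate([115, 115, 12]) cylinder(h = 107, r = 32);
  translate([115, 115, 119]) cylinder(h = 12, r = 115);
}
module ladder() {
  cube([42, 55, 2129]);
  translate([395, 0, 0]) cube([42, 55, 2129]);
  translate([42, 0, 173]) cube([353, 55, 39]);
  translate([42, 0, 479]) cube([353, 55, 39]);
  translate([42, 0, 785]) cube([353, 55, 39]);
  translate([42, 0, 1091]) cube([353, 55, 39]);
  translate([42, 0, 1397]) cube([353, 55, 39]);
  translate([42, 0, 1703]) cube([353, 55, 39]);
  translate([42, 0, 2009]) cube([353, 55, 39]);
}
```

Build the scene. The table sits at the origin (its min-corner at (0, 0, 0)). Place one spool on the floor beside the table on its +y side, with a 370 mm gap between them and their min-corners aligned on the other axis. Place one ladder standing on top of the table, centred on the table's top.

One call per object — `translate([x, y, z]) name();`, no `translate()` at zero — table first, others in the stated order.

table();
translate([0, 1077, 0]) spool();
translate([195, 326, 733]) ladder();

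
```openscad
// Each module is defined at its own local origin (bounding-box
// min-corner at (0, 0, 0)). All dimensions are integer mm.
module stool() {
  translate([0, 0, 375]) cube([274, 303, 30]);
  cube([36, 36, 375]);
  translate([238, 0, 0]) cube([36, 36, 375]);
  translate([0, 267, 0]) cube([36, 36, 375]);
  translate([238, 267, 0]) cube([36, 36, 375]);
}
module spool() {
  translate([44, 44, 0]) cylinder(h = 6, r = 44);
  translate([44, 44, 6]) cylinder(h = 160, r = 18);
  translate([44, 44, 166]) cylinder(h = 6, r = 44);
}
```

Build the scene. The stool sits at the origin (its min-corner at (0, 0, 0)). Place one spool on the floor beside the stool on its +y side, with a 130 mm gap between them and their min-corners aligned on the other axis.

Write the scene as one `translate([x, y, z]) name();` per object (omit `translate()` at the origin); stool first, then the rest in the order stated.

stool();
translate([0, 433, 0]) spool();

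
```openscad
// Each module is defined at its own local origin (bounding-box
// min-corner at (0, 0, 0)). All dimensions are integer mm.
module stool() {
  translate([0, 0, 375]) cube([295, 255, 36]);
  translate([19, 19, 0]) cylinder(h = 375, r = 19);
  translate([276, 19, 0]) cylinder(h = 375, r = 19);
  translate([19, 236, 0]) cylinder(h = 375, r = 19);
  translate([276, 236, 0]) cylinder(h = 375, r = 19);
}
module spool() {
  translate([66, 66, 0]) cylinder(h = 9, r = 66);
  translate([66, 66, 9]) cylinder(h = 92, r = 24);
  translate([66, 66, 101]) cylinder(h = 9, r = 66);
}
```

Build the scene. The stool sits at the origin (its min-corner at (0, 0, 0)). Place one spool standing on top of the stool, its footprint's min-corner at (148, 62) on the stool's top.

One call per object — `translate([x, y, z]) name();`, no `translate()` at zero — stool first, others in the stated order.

stool();
translate([148, 62, 411]) spool();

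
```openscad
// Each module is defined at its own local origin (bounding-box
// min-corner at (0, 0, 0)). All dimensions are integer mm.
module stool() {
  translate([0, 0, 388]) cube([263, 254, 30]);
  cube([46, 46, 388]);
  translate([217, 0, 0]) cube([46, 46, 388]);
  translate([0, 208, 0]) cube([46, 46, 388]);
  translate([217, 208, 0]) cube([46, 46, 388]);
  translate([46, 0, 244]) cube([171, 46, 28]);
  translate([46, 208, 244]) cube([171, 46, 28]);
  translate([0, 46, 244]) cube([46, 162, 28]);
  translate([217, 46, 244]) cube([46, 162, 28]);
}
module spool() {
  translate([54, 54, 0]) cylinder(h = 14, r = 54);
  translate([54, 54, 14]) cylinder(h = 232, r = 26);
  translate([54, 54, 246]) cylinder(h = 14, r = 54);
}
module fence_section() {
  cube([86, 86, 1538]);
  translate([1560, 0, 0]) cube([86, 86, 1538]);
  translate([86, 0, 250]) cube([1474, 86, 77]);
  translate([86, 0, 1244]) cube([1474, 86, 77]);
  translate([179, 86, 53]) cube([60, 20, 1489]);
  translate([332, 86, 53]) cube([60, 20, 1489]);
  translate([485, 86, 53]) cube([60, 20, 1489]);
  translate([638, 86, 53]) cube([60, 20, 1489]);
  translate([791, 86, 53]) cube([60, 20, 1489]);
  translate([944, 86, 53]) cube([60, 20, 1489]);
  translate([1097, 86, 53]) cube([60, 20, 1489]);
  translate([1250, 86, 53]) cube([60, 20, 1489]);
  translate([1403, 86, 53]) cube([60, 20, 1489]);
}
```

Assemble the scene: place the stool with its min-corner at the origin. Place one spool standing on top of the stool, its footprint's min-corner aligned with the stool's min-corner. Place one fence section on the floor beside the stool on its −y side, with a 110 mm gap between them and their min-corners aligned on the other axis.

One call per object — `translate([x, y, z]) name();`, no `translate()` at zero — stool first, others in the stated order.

stool();
translate([0, 0, 418]) spool();
translate([0, -216, 0]) fence_section();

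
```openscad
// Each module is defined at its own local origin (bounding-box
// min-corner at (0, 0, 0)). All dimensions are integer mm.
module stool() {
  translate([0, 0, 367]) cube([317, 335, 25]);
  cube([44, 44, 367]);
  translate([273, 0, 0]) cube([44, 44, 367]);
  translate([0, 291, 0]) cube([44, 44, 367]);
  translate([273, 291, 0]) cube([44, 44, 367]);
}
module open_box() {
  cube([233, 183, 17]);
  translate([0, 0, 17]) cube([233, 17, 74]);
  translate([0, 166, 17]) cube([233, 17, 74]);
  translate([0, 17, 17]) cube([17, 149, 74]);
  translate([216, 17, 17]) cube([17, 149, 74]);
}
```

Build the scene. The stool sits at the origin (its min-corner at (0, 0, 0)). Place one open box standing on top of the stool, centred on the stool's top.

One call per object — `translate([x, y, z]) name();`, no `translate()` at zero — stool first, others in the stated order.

stool();
translate([42, 76, 392]) open_box();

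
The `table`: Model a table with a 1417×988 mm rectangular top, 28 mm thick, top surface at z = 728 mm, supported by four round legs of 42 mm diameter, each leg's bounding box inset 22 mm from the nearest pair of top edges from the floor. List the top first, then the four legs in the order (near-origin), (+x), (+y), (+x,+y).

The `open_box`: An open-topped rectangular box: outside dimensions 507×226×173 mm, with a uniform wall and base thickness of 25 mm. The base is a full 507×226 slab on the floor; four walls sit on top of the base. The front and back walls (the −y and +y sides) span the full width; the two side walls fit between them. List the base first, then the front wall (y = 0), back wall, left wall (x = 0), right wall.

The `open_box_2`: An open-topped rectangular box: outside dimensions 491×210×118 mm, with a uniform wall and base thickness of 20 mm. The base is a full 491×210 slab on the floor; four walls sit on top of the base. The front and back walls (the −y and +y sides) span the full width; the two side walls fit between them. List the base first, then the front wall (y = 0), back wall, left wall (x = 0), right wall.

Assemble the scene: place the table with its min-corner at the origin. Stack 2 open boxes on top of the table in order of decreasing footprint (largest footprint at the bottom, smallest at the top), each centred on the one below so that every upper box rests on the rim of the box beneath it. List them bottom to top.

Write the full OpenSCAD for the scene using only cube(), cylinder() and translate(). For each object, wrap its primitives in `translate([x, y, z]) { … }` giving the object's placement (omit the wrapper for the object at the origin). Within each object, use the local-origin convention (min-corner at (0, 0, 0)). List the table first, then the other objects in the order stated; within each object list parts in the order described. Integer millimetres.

translate([0, 0, 700]) cube([1417, 988, 28]);
translate([43, 43, 0]) cylinder(h = 700, r = 21);
translate([1374, 43, 0]) cylinder(h = 700, r = 21);
translate([43, 945, 0]) cylinder(h = 700, r = 21);
translate([1374, 945, 0]) cylinder(h = 700, r = 21);
translate([455, 381, 728]) {
  cube([507, 226, 25]);
  translate([0, 0, 25]) cube([507, 25, 148]);
  translate([0, 201, 25]) cube([507, 25, 148]);
  translate([0, 25, 25]) cube([25, 176, 148]);
  translate([482, 25, 25]) cube([25, 176, 148]);
}
translate([463, 389, 901]) {
  cube([491, 210, 20]);
  translate([0, 0, 20]) cube([491, 20, 98]);
  translate([0, 190, 20]) cube([491, 20, 98]);
  translate([0, 20, 20]) cube([20, 170, 98]);
  translate([471, 20, 20]) cube([20, 170, 98]);
}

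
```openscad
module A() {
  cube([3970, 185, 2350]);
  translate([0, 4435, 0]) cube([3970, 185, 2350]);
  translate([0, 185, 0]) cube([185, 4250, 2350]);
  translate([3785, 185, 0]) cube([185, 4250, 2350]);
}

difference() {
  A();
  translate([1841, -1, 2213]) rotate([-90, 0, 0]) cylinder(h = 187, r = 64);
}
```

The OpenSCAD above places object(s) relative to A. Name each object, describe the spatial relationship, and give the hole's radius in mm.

A is a house frame. The house frame has a circular hole through its front wall. The hole's radius is 64 mm.

The subtracted cylinder has r = 64 mm.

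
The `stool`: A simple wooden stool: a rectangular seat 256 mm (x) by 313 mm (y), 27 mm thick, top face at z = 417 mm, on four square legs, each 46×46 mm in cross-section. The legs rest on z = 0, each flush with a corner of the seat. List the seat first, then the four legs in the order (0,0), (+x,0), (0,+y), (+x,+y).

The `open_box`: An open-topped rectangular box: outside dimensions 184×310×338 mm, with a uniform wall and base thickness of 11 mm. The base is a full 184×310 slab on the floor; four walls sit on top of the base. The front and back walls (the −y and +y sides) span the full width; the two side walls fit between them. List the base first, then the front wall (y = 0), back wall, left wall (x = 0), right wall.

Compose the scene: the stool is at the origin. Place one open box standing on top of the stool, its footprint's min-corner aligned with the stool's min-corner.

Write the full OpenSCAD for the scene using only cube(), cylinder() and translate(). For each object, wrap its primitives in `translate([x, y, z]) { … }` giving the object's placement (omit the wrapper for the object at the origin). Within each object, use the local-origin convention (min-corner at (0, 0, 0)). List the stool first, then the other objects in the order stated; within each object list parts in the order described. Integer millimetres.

translate([0, 0, 390]) cube([256, 313, 27]);
cube([46, 46, 390]);
translate([210, 0, 0]) cube([46, 46, 390]);
translate([0, 267, 0]) cube([46, 46, 390]);
translate([210, 267, 0]) cube([46, 46, 390]);
translate([0, 0, 417]) {
  cube([184, 310, 11]);
  translate([0, 0, 11]) cube([184, 11, 327]);
  translate([0, 299, 11]) cube([184, 11, 327]);
  translate([0, 11, 11]) cube([11, 288, 327]);
  translate([173, 11, 11]) cube([11, 288, 327]);
}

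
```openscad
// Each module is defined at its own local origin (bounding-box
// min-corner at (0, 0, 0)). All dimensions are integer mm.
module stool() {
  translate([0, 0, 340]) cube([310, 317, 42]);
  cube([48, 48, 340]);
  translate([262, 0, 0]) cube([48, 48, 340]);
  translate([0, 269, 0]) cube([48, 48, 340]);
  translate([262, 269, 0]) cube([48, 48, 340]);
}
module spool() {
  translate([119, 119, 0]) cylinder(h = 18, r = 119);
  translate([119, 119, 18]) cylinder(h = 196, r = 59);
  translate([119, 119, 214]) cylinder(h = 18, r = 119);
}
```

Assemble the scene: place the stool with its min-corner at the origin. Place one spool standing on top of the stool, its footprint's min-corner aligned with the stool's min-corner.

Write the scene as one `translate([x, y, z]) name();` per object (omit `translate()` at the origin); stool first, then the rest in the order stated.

stool();
translate([0, 0, 382]) spool();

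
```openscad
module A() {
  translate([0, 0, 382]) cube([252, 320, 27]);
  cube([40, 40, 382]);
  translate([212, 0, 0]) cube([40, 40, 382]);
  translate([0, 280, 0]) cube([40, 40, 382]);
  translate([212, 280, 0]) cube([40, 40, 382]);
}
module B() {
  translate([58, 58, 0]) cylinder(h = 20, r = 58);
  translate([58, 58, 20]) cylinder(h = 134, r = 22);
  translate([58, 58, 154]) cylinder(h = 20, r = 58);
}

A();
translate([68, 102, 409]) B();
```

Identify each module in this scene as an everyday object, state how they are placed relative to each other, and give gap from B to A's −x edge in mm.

A is a stool. B is a spool. The spool is on top of the stool, centred. The gap from the spool to the stool's −x edge is 68 mm.

The spool's min-x is at 68; the stool's min-x is 0; gap = 68 mm.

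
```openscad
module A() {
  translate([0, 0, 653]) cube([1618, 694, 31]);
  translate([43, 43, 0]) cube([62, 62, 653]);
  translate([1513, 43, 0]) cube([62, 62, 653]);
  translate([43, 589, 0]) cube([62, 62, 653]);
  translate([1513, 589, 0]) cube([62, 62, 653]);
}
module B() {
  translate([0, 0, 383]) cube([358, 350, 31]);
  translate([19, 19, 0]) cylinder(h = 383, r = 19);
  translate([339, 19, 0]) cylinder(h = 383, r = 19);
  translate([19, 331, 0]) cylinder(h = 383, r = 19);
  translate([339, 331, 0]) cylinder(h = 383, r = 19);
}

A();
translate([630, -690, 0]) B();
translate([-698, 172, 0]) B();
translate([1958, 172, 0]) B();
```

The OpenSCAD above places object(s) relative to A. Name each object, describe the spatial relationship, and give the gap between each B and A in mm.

A is a table. B is a stool. Three stools sit around the table at the −y, −x, +x sides. The gap between each stool and the table is 340 mm.

Each stool's nearest face is 340 mm from the table's bounding box.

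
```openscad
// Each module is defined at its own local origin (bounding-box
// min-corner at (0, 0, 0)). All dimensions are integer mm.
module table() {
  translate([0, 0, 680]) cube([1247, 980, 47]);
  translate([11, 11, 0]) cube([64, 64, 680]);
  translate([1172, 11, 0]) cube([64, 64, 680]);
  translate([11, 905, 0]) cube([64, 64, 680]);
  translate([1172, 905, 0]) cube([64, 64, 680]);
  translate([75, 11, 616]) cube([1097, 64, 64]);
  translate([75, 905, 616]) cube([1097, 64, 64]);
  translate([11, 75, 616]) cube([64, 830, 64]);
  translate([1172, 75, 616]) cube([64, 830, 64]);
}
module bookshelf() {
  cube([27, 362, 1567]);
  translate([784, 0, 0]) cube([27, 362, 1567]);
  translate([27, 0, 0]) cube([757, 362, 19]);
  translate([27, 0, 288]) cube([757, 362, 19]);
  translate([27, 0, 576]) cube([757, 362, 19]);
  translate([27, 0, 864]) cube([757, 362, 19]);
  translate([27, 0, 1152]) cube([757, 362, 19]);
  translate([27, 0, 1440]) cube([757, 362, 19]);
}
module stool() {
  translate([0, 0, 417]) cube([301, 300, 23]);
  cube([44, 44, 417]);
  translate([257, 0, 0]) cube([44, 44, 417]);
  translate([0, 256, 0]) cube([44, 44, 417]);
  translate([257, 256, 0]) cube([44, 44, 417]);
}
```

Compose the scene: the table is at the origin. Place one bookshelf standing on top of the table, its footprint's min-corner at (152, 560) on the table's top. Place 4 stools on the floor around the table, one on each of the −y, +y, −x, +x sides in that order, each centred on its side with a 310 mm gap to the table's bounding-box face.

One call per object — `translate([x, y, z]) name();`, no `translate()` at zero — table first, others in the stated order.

table();
translate([152, 560, 727]) bookshelf();
translate([473, -610, 0]) stool();
translate([473, 1290, 0]) stool();
translate([-611, 340, 0]) stool();
translate([1557, 340, 0]) stool();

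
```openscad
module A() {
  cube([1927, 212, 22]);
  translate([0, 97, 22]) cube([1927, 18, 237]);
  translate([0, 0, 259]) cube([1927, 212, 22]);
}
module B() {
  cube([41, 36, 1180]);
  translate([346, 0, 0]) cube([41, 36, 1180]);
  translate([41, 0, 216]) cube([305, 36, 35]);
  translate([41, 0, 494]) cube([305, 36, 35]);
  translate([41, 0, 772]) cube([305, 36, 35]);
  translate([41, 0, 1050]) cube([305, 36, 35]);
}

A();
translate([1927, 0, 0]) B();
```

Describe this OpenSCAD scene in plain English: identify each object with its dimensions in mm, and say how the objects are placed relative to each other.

A is an I-beam lying along x, 1927 mm long. Overall section height 281 mm. Two flanges 212 mm wide (y) and 22 mm thick, one on the floor and one at the top; a web 18 mm thick runs between them, centred on the flange width.

B is a straight ladder. Two 41×36 mm vertical rails, 1180 mm tall, stand 387 mm apart (outside-to-outside) with their front faces coplanar on the −y side. 4 rungs, each 36 mm deep and 35 mm tall, span between the inner faces of the rails, front faces flush with the rails. The lowest rung's underside is at z = 216 mm and rungs are spaced 278 mm apart (underside to underside).

The ladder is against the I-beam's +x side, with their −y faces flush.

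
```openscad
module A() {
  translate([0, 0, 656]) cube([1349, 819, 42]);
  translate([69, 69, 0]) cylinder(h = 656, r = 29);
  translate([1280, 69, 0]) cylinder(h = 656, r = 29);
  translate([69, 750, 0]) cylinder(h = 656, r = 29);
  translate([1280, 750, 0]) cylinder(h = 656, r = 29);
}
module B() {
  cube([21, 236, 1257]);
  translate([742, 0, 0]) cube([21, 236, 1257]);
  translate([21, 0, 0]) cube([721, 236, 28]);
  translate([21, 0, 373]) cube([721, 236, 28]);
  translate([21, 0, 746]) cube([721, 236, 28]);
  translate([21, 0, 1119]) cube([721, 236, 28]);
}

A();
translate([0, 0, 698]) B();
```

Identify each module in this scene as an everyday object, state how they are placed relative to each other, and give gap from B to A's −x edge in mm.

A is a table. B is a bookshelf. The bookshelf is on top of the table. The gap from the bookshelf to the table's −x edge is 0 mm.

The bookshelf's min-x is at 0; the table's min-x is 0; gap = 0 mm.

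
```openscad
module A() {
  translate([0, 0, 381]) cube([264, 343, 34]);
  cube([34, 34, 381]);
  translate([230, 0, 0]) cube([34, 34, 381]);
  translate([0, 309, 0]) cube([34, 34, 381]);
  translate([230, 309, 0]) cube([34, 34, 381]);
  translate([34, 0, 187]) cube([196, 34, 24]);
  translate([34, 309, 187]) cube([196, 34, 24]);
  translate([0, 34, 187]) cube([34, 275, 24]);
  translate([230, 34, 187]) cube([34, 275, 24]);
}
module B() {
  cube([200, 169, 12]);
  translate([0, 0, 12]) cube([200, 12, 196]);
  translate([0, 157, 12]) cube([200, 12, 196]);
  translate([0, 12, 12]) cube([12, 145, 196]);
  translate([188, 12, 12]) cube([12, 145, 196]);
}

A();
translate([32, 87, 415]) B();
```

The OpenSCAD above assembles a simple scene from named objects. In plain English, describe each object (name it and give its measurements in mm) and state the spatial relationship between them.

A is a simple wooden stool: a rectangular seat 264 mm (x) by 343 mm (y), 34 mm thick, top face at z = 415 mm, on four square legs, each 34×34 mm in cross-section. The legs rest on z = 0, each flush with a corner of the seat. Four stretchers, 34 mm wide and 24 mm tall, connect adjacent legs with their undersides at z = 187 mm, each running between the inner faces of the legs it joins and aligned with the legs' outer faces on the other axis.

B is an open-topped rectangular box: outside dimensions 200×169×208 mm, with a uniform wall and base thickness of 12 mm. The base is a full 200×169 slab on the floor; four walls sit on top of the base. The front and back walls (the −y and +y sides) span the full width; the two side walls fit between them.

The open box is on top of the stool, centred.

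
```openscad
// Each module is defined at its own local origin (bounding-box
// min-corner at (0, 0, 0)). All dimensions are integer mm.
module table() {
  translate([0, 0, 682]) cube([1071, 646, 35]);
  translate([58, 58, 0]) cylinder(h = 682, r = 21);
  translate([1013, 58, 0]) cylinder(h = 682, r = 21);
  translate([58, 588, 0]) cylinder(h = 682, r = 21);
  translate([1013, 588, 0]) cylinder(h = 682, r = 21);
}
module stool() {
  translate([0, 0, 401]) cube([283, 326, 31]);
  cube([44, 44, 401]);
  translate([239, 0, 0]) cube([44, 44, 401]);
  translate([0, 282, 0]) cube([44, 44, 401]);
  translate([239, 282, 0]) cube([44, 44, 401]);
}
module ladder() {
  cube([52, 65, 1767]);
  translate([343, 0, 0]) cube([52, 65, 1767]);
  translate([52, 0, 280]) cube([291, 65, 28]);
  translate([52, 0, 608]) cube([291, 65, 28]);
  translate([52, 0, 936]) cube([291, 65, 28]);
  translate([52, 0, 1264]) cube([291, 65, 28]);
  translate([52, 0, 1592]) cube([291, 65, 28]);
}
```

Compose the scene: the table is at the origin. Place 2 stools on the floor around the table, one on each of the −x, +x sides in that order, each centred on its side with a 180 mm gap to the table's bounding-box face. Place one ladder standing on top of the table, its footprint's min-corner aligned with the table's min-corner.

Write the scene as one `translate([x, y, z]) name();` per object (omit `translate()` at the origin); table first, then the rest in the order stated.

table();
translate([-463, 160, 0]) stool();
translate([1251, 160, 0]) stool();
translate([0, 0, 717]) ladder();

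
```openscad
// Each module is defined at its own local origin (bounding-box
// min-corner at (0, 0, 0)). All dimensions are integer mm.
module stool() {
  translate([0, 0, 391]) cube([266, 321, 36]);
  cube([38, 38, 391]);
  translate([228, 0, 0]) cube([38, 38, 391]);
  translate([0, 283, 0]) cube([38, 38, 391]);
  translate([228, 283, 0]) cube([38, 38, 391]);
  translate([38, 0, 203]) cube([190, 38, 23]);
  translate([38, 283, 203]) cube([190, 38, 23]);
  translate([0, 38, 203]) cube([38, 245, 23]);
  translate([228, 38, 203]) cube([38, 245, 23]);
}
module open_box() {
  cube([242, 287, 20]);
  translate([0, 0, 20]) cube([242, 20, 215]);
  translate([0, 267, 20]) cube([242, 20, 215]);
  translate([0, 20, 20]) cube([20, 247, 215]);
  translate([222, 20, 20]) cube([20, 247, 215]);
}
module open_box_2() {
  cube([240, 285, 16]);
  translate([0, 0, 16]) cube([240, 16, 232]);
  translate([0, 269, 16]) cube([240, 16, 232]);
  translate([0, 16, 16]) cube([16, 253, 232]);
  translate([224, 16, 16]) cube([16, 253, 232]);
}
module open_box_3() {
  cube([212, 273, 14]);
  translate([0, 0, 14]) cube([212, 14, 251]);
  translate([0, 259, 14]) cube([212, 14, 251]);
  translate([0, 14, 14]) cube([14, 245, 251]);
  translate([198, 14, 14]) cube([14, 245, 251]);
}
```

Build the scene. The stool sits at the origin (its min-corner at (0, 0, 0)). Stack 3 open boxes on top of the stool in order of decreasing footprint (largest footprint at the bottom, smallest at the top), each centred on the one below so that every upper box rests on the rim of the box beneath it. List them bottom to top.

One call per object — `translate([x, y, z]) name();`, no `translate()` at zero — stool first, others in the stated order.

stool();
translate([12, 17, 427]) open_box();
translate([13, 18, 662]) open_box_2();
translate([27, 24, 910]) open_box_3();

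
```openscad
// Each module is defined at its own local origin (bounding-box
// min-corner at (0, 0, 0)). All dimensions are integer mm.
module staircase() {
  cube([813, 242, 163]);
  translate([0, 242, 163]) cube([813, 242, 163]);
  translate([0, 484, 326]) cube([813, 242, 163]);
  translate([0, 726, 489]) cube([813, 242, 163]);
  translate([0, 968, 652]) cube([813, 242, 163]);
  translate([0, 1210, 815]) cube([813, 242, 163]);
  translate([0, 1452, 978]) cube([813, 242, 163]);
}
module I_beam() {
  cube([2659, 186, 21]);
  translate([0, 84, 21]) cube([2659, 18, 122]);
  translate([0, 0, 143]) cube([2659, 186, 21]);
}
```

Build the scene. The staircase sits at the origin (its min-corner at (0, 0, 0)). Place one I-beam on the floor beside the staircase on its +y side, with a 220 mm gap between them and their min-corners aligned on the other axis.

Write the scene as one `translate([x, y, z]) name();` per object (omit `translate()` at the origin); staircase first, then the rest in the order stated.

staircase();
translate([0, 1914, 0]) I_beam();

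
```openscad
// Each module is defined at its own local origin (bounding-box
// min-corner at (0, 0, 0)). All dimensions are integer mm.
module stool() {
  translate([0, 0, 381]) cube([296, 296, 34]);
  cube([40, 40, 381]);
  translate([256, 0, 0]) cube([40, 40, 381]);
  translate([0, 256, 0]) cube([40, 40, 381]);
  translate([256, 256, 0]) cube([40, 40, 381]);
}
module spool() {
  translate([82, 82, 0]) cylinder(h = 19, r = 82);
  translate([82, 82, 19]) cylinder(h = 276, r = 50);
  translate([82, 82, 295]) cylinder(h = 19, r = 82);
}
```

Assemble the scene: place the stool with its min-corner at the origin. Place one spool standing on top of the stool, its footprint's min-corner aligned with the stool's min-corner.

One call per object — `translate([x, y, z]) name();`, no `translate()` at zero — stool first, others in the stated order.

stool();
translate([0, 0, 415]) spool();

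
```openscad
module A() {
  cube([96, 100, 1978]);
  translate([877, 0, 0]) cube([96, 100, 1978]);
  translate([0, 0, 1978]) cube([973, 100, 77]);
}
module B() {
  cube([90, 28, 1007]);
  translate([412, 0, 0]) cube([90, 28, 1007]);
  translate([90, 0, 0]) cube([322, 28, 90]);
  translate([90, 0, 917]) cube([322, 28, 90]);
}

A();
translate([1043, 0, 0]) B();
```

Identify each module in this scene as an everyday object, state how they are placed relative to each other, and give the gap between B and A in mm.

The picture frame's nearest face is 70 mm from the door frame's +x face.

A is a door frame. B is a picture frame. The picture frame is on the floor beside the door frame on its +x side. The gap between the picture frame and the door frame is 70 mm.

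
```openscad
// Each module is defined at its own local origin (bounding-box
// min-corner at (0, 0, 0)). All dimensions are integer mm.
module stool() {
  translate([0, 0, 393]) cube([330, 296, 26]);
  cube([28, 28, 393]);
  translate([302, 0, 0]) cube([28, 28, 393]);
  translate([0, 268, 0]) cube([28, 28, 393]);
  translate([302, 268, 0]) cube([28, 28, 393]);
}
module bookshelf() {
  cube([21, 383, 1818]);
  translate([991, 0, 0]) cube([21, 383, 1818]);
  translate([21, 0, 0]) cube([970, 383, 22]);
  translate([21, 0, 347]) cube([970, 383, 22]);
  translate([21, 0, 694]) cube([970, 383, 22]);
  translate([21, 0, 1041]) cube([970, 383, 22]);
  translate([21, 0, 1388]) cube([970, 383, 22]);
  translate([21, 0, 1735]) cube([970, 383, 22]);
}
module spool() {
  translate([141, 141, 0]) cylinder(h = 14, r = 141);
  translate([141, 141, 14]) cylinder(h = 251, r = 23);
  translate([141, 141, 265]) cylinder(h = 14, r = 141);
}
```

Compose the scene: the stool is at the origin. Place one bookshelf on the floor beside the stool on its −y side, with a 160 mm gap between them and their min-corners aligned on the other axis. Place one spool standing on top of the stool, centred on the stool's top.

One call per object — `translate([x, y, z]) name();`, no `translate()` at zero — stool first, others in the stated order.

stool();
translate([0, -543, 0]) bookshelf();
translate([24, 7, 419]) spool();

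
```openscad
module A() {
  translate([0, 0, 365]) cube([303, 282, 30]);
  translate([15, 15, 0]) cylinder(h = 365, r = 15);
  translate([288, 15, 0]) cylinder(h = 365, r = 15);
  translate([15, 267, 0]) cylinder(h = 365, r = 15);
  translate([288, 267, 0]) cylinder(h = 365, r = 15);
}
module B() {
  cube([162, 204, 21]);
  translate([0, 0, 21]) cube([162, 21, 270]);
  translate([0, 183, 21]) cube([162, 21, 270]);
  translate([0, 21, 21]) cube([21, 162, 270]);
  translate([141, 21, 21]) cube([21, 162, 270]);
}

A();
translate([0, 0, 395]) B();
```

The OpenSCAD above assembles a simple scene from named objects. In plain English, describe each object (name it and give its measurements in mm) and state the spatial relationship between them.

A is a four-legged stool. The seat is a 303×282×30 mm slab whose top surface is at z = 395 mm; four round legs, each 30 mm in diameter, run from the floor (z = 0) to the underside of the seat, each leg's axis is inset half a diameter from the nearest pair of seat edges (so the leg's bounding box is flush with the corner).

B is an open-topped rectangular box: outside dimensions 162×204×291 mm, with a uniform wall and base thickness of 21 mm. The base is a full 162×204 slab on the floor; four walls sit on top of the base. The front and back walls (the −y and +y sides) span the full width; the two side walls fit between them.

The open box is on top of the stool.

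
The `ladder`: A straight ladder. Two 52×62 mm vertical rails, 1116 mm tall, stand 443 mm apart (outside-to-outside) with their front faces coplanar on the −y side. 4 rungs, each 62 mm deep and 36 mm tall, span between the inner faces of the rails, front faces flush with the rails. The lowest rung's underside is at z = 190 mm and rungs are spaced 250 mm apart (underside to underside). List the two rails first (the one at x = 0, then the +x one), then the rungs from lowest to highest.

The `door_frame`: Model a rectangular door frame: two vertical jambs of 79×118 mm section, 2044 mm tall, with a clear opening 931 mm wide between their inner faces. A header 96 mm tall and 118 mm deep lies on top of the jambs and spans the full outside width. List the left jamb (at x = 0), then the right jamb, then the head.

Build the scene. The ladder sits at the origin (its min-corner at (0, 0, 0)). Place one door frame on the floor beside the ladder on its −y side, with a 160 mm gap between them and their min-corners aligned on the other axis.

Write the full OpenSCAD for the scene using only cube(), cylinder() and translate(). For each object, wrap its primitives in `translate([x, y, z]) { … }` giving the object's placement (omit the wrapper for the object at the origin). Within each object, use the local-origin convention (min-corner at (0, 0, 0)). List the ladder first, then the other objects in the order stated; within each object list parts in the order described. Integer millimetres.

cube([52, 62, 1116]);
translate([391, 0, 0]) cube([52, 62, 1116]);
translate([52, 0, 190]) cube([339, 62, 36]);
translate([52, 0, 440]) cube([339, 62, 36]);
translate([52, 0, 690]) cube([339, 62, 36]);
translate([52, 0, 940]) cube([339, 62, 36]);
translate([0, -278, 0]) {
  cube([79, 118, 2044]);
  translate([1010, 0, 0]) cube([79, 118, 2044]);
  translate([0, 0, 2044]) cube([1089, 118, 96]);
}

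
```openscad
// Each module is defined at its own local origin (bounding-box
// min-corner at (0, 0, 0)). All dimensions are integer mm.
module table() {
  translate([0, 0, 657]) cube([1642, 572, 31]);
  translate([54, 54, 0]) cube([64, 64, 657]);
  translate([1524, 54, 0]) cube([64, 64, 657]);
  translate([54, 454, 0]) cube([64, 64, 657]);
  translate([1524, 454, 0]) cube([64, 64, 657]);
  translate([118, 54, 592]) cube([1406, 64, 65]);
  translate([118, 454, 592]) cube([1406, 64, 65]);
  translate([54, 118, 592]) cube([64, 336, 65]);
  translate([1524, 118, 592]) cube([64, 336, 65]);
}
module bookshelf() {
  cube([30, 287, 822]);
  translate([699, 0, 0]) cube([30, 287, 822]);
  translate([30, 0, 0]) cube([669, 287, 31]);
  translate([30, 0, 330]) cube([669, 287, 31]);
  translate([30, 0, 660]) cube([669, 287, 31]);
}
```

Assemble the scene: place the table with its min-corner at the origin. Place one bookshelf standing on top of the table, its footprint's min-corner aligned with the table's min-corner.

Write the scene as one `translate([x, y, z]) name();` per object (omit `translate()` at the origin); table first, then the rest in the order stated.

table();
translate([0, 0, 688]) bookshelf();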